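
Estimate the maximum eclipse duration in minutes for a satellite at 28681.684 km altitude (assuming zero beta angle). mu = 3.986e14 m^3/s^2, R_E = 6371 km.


r = 35052.6840 km
T = 1088.5337 min
Eclipse fraction = arcsin(R_E/r)/pi = arcsin(6371.0000/35052.6840)/pi
= arcsin(0.181755)/pi = 0.05817777
Eclipse duration = 0.05817777 * 1088.5337 = 63.3285 min

63.3285 minutes


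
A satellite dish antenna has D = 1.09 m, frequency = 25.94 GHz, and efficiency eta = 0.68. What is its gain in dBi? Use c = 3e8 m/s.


lambda = c/f = 3e8 / 2.594e+10 = 0.01156515 m
G = eta*(pi*D/lambda)^2 = 0.68*(pi*1.09/0.01156515)^2
G = 59615.4859 (linear)
G = 10*log10(59615.4859) = 47.7536 dBi

47.7536 dBi


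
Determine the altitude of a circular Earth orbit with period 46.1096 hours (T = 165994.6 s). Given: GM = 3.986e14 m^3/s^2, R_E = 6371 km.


T = 165994.6 s
r = (mu*T^2/(4*pi^2))^(1/3) = (3.986e14 * 165994.6^2 / (4*pi^2))^(1/3)
r = 6.5281255e+07 m = 65281.2547 km
alt = r - R_E = 65281.2547 - 6371 = 58910.2547 km

58910.2547 km


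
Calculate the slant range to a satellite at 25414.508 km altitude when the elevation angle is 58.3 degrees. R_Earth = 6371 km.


h = 25414.508 km, el = 58.3 deg
d = -R_E*sin(el) + sqrt((R_E*sin(el))^2 + 2*R_E*h + h^2)
d = -6371.0000*sin(1.0175) + sqrt((6371.0000*0.8508111)^2 + 2*6371.0000*25414.508 + 25414.508^2)
d = 26188.1978 km

26188.1978 km


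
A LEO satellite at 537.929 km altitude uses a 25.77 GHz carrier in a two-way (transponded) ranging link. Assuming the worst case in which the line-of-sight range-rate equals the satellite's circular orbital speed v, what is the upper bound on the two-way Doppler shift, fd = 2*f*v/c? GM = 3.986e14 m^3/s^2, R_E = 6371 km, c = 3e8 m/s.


r = 6.908929e+06 m
v = sqrt(mu/r) = 7595.6209 m/s (worst-case radial velocity)
f = 25.77 GHz = 2.577e+10 Hz
fd = 2*f*v/c = 2*2.577e+10*7595.6209/3.0e+08
fd = 1.3049277e+06 Hz

1.3049e+06 Hz


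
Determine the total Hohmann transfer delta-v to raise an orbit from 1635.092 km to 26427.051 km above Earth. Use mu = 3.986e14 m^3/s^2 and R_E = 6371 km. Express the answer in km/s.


r1 = 8006.0920 km = 8.006092e+06 m
r2 = 32798.0510 km = 3.2798051e+07 m
dv1 = sqrt(mu/r1)*(sqrt(2*r2/(r1+r2)) - 1) = 1890.3403 m/s
dv2 = sqrt(mu/r2)*(1 - sqrt(2*r1/(r1+r2))) = 1302.3137 m/s
total dv = |dv1| + |dv2| = 1890.3403 + 1302.3137 = 3192.6540 m/s = 3.1927 km/s

3.1927 km/s


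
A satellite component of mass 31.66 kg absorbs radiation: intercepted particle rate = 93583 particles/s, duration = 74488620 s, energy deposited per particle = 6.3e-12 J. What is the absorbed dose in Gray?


Total energy deposited = rate * time * E_per
  = 93583 * 74488620 * 6.3e-12 = 43.9165 J
Dose = E_total / mass = 43.9165 / 31.66
Dose = 1.3871 Gy

1.3871 Gy


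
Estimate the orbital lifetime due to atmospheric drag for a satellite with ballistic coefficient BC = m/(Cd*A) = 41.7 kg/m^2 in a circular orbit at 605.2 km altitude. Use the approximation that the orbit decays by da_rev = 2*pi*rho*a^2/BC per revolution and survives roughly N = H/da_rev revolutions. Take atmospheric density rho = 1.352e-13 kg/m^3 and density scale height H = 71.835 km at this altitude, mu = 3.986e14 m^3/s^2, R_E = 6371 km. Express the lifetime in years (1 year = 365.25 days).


a = R_E + alt = 6976.2000 km = 6.9762e+06 m
da_rev = 2*pi*rho*a^2/BC = 2*pi*1.352e-13*(6.9762e+06)^2/41.7 = 0.991421541 m per revolution
N = H/da_rev = 71835.0000 m / 0.991421541 m = 72456.5657 revolutions
P = 2*pi*sqrt(a^3/mu) = 5798.8197 s
lifetime = N*P = 72456.5657 * 5798.8197 = 4.2016256e+08 s = 4862.9926 days
years = 4862.9926 / 365.25 = 13.3141 years

13.3141 years


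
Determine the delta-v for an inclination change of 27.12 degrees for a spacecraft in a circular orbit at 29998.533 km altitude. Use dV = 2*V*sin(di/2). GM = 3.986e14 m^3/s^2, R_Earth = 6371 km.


r = 36369.5330 km = 3.6369533e+07 m
V = sqrt(mu/r) = 3310.5472 m/s
di = 27.12 deg = 0.4733333 rad
dV = 2*V*sin(di/2) = 2*3310.5472*sin(0.2366666)
dV = 1552.4050 m/s = 1.5524 km/s

1.5524 km/s


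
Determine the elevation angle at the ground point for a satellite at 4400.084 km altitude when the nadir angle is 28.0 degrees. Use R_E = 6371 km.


r = R_E + alt = 10771.0840 km
Law of sines in the satellite / Earth-center / ground-point triangle:
  sin(nadir)/R_E = sin(90 + el)/r  =>  cos(el) = (r/R_E)*sin(nadir)
cos(el) = (10771.0840 / 6371.0000) * sin(28.0 deg) = 0.7937086
el = arccos(0.7937086) = 37.4665 deg
(Earth-central angle = 90 - nadir - el = 24.5335 deg)

37.4665 degrees


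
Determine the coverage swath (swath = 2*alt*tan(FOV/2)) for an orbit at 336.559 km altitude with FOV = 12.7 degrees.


FOV = 12.7 deg = 0.2216568 rad
swath = 2 * alt * tan(FOV/2) = 2 * 336.559 * tan(0.1108284)
swath = 2 * 336.559 * 0.1112844
swath = 74.9075 km

74.9075 km


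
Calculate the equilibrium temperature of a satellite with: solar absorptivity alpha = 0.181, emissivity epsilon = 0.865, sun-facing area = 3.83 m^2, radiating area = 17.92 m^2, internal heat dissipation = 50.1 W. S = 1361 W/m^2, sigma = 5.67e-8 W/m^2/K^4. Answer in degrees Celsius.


Numerator = alpha*S*A_sun + Q_int = 0.181*1361*3.83 + 50.1 = 993.5860 W
Denominator = eps*sigma*A_rad = 0.865*5.67e-8*17.92 = 8.7889536e-07 W/K^4
T^4 = 1.1304941e+09 K^4
T = 183.3653 K = -89.7847 C

-89.7847 degrees Celsius


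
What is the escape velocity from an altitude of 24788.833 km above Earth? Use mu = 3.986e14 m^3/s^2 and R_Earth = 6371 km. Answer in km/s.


r = 6371.0 + 24788.833 = 31159.8330 km = 3.1159833e+07 m
v_esc = sqrt(2*mu/r) = sqrt(2*3.986e14 / 3.1159833e+07)
v_esc = 5058.0845 m/s = 5.0581 km/s

5.0581 km/s


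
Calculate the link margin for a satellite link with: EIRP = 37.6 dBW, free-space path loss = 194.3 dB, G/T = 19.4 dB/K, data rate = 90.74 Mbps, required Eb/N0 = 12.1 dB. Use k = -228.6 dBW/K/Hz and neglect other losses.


C/N0 = EIRP - FSPL + G/T - k = 37.6 - 194.3 + 19.4 - (-228.6)
C/N0 = 91.3000 dB-Hz
R_b = 90.74 Mbps = 9.074e+07 bps -> 10*log10(R_b) = 79.5780 dB-Hz
Eb/N0 = C/N0 - 10*log10(R_b) = 91.3000 - 79.5780 = 11.7220 dB
Margin = Eb/N0 - Eb/N0_req = 11.7220 - 12.1 = -0.3779877 dB (negative margin: link does not close)

-0.3780 dB


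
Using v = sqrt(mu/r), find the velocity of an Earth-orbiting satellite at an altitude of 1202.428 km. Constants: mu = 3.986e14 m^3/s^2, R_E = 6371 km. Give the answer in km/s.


r = R_E + alt = 6371.0 + 1202.428 = 7573.4280 km = 7.573428e+06 m
v = sqrt(mu/r) = sqrt(3.986e14 / 7.573428e+06) = 7254.7491 m/s = 7.2547 km/s

7.2547 km/s


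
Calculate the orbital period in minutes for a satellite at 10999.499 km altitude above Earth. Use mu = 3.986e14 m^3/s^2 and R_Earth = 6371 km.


r = 17370.4990 km = 1.7370499e+07 m
T = 2*pi*sqrt(r^3/mu) = 2*pi*sqrt(5.2412742e+21 / 3.986e14)
T = 22783.9838 s = 379.7331 min

379.7331 minutes


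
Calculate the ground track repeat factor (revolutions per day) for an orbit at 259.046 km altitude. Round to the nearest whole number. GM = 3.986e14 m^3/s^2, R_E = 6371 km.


r = 6.630046e+06 m
T = 2*pi*sqrt(r^3/mu) = 5372.6189 s = 89.5436 min
revs/day = 1440 / 89.5436 = 16.0815
Rounded: 16 revolutions per day

16 revolutions per day


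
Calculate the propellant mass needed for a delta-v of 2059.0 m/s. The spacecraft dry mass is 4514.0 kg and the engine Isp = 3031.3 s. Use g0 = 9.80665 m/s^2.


ve = Isp * g0 = 3031.3 * 9.80665 = 29726.898145 m/s
mass ratio = exp(dv/ve) = exp(2059.0/29726.898145) = 1.07171897
m_prop = m_dry * (mr - 1) = 4514.0 * (1.07171897 - 1)
m_prop = 323.7394 kg

323.7394 kg


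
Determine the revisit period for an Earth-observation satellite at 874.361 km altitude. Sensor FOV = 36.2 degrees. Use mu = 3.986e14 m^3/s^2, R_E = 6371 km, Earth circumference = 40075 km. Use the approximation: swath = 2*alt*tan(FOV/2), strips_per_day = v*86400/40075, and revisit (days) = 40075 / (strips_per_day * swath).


swath = 2*874.361*tan(0.3159046) = 571.5705 km
v = sqrt(mu/r) = 7417.1768 m/s = 7.4172 km/s
strips/day = v*86400/40075 = 7.4172*86400/40075 = 15.9911
coverage/day = strips * swath = 15.9911 * 571.5705 = 9140.0509 km
revisit = 40075 / 9140.0509 = 4.3845 days

4.3845 days


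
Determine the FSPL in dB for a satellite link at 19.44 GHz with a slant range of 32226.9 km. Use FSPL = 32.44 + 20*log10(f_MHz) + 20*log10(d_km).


f = 19.44 GHz = 19440.0000 MHz
d = 32226.9 km
FSPL = 32.44 + 20*log10(19440.0000) + 20*log10(32226.9)
FSPL = 32.44 + 85.7739 + 90.1644
FSPL = 208.3783 dB

208.3783 dB


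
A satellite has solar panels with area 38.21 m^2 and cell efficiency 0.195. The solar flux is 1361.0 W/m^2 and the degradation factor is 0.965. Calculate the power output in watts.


P = area * eta * S * degradation
P = 38.21 * 0.195 * 1361.0 * 0.965
P = 9785.8169 W

9785.8169 W


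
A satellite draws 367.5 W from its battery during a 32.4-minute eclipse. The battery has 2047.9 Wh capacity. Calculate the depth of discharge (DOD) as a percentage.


E_used = P * t / 60 = 367.5 * 32.4 / 60 = 198.4500 Wh
DOD = E_used / E_total * 100 = 198.4500 / 2047.9 * 100
DOD = 9.6904 %

9.6904 %


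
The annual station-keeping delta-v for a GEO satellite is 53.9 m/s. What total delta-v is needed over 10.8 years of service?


dV = rate * years = 53.9 * 10.8
dV = 582.1200 m/s

582.1200 m/s


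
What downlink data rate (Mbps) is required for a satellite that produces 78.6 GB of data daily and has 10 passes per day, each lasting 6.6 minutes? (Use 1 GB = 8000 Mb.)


total contact time = 10 * 6.6 * 60 = 3960.0000 s
data = 78.6 GB = 628800.0000 Mb
rate = 628800.0000 / 3960.0000 = 158.7879 Mbps

158.7879 Mbps


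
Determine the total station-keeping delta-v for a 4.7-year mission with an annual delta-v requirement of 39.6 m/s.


dV = rate * years = 39.6 * 4.7
dV = 186.1200 m/s

186.1200 m/s


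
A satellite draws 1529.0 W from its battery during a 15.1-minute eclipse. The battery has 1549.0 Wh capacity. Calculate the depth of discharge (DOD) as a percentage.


E_used = P * t / 60 = 1529.0 * 15.1 / 60 = 384.7983 Wh
DOD = E_used / E_total * 100 = 384.7983 / 1549.0 * 100
DOD = 24.8417 %

24.8417 %


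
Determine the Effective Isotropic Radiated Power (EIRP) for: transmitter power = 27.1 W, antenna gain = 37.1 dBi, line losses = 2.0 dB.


Pt = 27.1 W = 14.3297 dBW
EIRP = Pt_dBW + Gt - losses = 14.3297 + 37.1 - 2.0 = 49.4297 dBW

49.4297 dBW


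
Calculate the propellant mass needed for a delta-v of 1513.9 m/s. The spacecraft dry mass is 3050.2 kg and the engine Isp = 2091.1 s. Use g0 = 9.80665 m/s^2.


ve = Isp * g0 = 2091.1 * 9.80665 = 20506.685815 m/s
mass ratio = exp(dv/ve) = exp(1513.9/20506.685815) = 1.07661806
m_prop = m_dry * (mr - 1) = 3050.2 * (1.07661806 - 1)
m_prop = 233.7004 kg

233.7004 kg


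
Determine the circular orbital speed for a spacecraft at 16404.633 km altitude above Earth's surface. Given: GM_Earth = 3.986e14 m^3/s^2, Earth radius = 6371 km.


r = R_E + alt = 6371.0 + 16404.633 = 22775.6330 km = 2.2775633e+07 m
v = sqrt(mu/r) = sqrt(3.986e14 / 2.2775633e+07) = 4183.4388 m/s = 4.1834 km/s

4.1834 km/s


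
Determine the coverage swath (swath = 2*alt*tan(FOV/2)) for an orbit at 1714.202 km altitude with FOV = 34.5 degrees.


FOV = 34.5 deg = 0.6021386 rad
swath = 2 * alt * tan(FOV/2) = 2 * 1714.202 * tan(0.3010693)
swath = 2 * 1714.202 * 0.3105083
swath = 1064.5477 km

1064.5477 km


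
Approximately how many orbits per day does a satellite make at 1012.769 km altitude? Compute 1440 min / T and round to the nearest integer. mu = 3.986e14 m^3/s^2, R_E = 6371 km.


r = 7.383769e+06 m
T = 2*pi*sqrt(r^3/mu) = 6314.3460 s = 105.2391 min
revs/day = 1440 / 105.2391 = 13.6831
Rounded: 14 revolutions per day

14 revolutions per day


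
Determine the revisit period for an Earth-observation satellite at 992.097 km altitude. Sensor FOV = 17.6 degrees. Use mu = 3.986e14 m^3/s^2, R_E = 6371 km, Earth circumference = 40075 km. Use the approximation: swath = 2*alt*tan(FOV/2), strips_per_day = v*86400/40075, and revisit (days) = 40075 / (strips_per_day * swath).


swath = 2*992.097*tan(0.153589) = 307.1695 km
v = sqrt(mu/r) = 7357.6375 m/s = 7.3576 km/s
strips/day = v*86400/40075 = 7.3576*86400/40075 = 15.8628
coverage/day = strips * swath = 15.8628 * 307.1695 = 4872.5537 km
revisit = 40075 / 4872.5537 = 8.2246 days

8.2246 days


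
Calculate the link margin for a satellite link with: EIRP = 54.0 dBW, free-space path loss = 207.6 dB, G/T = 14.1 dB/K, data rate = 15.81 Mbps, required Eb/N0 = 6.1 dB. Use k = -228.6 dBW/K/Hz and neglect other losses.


C/N0 = EIRP - FSPL + G/T - k = 54.0 - 207.6 + 14.1 - (-228.6)
C/N0 = 89.1000 dB-Hz
R_b = 15.81 Mbps = 1.581e+07 bps -> 10*log10(R_b) = 71.9893 dB-Hz
Eb/N0 = C/N0 - 10*log10(R_b) = 89.1000 - 71.9893 = 17.1107 dB
Margin = Eb/N0 - Eb/N0_req = 17.1107 - 6.1 = 11.0107 dB (link closes)

11.0107 dB


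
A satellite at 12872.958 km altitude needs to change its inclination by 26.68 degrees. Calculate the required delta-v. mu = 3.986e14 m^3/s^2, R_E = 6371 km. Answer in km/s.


r = 19243.9580 km = 1.9243958e+07 m
V = sqrt(mu/r) = 4551.1531 m/s
di = 26.68 deg = 0.4656538 rad
dV = 2*V*sin(di/2) = 2*4551.1531*sin(0.2328269)
dV = 2100.1668 m/s = 2.1002 km/s

2.1002 km/s


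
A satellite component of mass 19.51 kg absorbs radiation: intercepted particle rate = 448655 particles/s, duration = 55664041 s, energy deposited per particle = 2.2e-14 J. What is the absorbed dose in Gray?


Total energy deposited = rate * time * E_per
  = 448655 * 55664041 * 2.2e-14 = 0.5494269 J
Dose = E_total / mass = 0.5494269 / 19.51
Dose = 0.0281613 Gy

0.0282 Gy


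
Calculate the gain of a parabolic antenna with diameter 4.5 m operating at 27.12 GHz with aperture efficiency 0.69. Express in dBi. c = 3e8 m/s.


lambda = c/f = 3e8 / 2.712e+10 = 0.01106195 m
G = eta*(pi*D/lambda)^2 = 0.69*(pi*4.5/0.01106195)^2
G = 1.1269658e+06 (linear)
G = 10*log10(1.1269658e+06) = 60.5191 dBi

60.5191 dBi


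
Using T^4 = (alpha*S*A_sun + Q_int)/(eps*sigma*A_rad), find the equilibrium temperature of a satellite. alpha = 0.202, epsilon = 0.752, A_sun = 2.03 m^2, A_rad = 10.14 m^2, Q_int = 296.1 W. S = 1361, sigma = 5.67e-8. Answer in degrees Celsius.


Numerator = alpha*S*A_sun + Q_int = 0.202*1361*2.03 + 296.1 = 854.1917 W
Denominator = eps*sigma*A_rad = 0.752*5.67e-8*10.14 = 4.3235338e-07 W/K^4
T^4 = 1.9756794e+09 K^4
T = 210.8284 K = -62.3216 C

-62.3216 degrees Celsius


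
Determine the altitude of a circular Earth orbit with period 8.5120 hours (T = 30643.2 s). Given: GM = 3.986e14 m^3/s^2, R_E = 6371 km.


T = 30643.2 s
r = (mu*T^2/(4*pi^2))^(1/3) = (3.986e14 * 30643.2^2 / (4*pi^2))^(1/3)
r = 2.1164853e+07 m = 21164.8533 km
alt = r - R_E = 21164.8533 - 6371 = 14793.8533 km

14793.8533 km


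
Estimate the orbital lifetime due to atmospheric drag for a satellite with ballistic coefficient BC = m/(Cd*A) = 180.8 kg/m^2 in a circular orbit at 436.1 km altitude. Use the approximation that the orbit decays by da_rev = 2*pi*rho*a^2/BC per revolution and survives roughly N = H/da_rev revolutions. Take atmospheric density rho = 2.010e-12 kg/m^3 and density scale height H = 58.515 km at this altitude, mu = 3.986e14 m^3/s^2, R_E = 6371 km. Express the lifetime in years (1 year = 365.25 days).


a = R_E + alt = 6807.1000 km = 6.8071e+06 m
da_rev = 2*pi*rho*a^2/BC = 2*pi*2.010e-12*(6.8071e+06)^2/180.8 = 3.236695 m per revolution
N = H/da_rev = 58515.0000 m / 3.236695 m = 18078.6272 revolutions
P = 2*pi*sqrt(a^3/mu) = 5589.2613 s
lifetime = N*P = 18078.6272 * 5589.2613 = 1.0104617e+08 s = 1169.5159 days
years = 1169.5159 / 365.25 = 3.2020 years

3.2020 years


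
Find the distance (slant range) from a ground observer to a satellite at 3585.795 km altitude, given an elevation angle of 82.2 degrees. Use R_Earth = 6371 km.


h = 3585.795 km, el = 82.2 deg
d = -R_E*sin(el) + sqrt((R_E*sin(el))^2 + 2*R_E*h + h^2)
d = -6371.0000*sin(1.4347) + sqrt((6371.0000*0.9907478)^2 + 2*6371.0000*3585.795 + 3585.795^2)
d = 3607.1268 km

3607.1268 km


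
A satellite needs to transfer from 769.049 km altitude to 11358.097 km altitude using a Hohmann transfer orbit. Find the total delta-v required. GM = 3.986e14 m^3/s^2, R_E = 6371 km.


r1 = 7140.0490 km = 7.140049e+06 m
r2 = 17729.0970 km = 1.7729097e+07 m
dv1 = sqrt(mu/r1)*(sqrt(2*r2/(r1+r2)) - 1) = 1449.9888 m/s
dv2 = sqrt(mu/r2)*(1 - sqrt(2*r1/(r1+r2))) = 1148.5775 m/s
total dv = |dv1| + |dv2| = 1449.9888 + 1148.5775 = 2598.5663 m/s = 2.5986 km/s

2.5986 km/s


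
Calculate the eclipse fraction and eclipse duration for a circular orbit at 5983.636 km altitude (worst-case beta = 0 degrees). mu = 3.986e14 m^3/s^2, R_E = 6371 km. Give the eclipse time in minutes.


r = 12354.6360 km
T = 227.7744 min
Eclipse fraction = arcsin(R_E/r)/pi = arcsin(6371.0000/12354.6360)/pi
= arcsin(0.5156769)/pi = 0.1724595
Eclipse duration = 0.1724595 * 227.7744 = 39.2819 min

39.2819 minutes


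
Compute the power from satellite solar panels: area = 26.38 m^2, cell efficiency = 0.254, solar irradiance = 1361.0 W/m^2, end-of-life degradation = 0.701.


P = area * eta * S * degradation
P = 26.38 * 0.254 * 1361.0 * 0.701
P = 6392.7048 W

6392.7048 W


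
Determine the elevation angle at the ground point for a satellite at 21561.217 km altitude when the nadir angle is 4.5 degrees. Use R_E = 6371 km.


r = R_E + alt = 27932.2170 km
Law of sines in the satellite / Earth-center / ground-point triangle:
  sin(nadir)/R_E = sin(90 + el)/r  =>  cos(el) = (r/R_E)*sin(nadir)
cos(el) = (27932.2170 / 6371.0000) * sin(4.5 deg) = 0.3439863
el = arccos(0.3439863) = 69.8801 deg
(Earth-central angle = 90 - nadir - el = 15.6199 deg)

69.8801 degrees


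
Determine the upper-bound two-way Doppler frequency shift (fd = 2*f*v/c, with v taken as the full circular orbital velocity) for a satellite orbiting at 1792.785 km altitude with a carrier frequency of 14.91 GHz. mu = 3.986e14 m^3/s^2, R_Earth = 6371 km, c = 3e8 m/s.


r = 8.163785e+06 m
v = sqrt(mu/r) = 6987.5168 m/s (worst-case radial velocity)
f = 14.91 GHz = 1.491e+10 Hz
fd = 2*f*v/c = 2*1.491e+10*6987.5168/3.0e+08
fd = 694559.1744 Hz

694559.1744 Hz


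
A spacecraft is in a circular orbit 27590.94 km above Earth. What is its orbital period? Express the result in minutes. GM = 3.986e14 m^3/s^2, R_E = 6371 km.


r = 33961.9400 km = 3.396194e+07 m
T = 2*pi*sqrt(r^3/mu) = 2*pi*sqrt(3.9172156e+22 / 3.986e14)
T = 62287.3647 s = 1038.1227 min

1038.1227 minutes


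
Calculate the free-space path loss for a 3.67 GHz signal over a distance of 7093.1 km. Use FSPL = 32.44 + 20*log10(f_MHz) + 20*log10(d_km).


f = 3.67 GHz = 3670.0000 MHz
d = 7093.1 km
FSPL = 32.44 + 20*log10(3670.0000) + 20*log10(7093.1)
FSPL = 32.44 + 71.2933 + 77.0167
FSPL = 180.7500 dB

180.7500 dB


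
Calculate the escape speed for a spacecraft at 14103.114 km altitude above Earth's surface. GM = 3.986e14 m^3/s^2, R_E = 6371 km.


r = 6371.0 + 14103.114 = 20474.1140 km = 2.0474114e+07 m
v_esc = sqrt(2*mu/r) = sqrt(2*3.986e14 / 2.0474114e+07)
v_esc = 6239.9497 m/s = 6.2399 km/s

6.2399 km/s


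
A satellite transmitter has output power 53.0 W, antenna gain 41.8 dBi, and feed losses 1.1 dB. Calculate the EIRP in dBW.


Pt = 53.0 W = 17.2428 dBW
EIRP = Pt_dBW + Gt - losses = 17.2428 + 41.8 - 1.1 = 57.9428 dBW

57.9428 dBW


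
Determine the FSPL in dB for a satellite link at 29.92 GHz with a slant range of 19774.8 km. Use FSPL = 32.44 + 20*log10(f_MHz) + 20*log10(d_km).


f = 29.92 GHz = 29920.0000 MHz
d = 19774.8 km
FSPL = 32.44 + 20*log10(29920.0000) + 20*log10(19774.8)
FSPL = 32.44 + 89.5192 + 85.9222
FSPL = 207.8815 dB

207.8815 dB


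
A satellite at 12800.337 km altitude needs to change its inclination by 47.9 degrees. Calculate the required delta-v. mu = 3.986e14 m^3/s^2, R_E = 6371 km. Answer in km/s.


r = 19171.3370 km = 1.9171337e+07 m
V = sqrt(mu/r) = 4559.7649 m/s
di = 47.9 deg = 0.8360127 rad
dV = 2*V*sin(di/2) = 2*4559.7649*sin(0.4180064)
dV = 3701.9752 m/s = 3.7020 km/s

3.7020 km/s


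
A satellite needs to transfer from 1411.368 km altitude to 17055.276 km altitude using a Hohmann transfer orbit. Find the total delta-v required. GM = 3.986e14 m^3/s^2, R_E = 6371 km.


r1 = 7782.3680 km = 7.782368e+06 m
r2 = 23426.2760 km = 2.3426276e+07 m
dv1 = sqrt(mu/r1)*(sqrt(2*r2/(r1+r2)) - 1) = 1612.1367 m/s
dv2 = sqrt(mu/r2)*(1 - sqrt(2*r1/(r1+r2))) = 1211.8673 m/s
total dv = |dv1| + |dv2| = 1612.1367 + 1211.8673 = 2824.0040 m/s = 2.8240 km/s

2.8240 km/s


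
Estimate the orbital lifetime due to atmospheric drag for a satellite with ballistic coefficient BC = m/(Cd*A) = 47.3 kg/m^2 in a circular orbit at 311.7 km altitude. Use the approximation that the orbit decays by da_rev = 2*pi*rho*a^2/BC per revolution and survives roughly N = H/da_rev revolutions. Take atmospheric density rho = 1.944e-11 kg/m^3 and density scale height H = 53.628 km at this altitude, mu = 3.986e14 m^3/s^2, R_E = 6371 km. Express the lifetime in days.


a = R_E + alt = 6682.7000 km = 6.6827e+06 m
da_rev = 2*pi*rho*a^2/BC = 2*pi*1.944e-11*(6.6827e+06)^2/47.3 = 115.323793 m per revolution
N = H/da_rev = 53628.0000 m / 115.323793 m = 465.0211 revolutions
P = 2*pi*sqrt(a^3/mu) = 5436.7476 s
lifetime = N*P = 465.0211 * 5436.7476 = 2.5282025e+06 s = 29.2616 days

29.2616 days


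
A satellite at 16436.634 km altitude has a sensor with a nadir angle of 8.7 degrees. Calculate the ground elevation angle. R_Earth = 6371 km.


r = R_E + alt = 22807.6340 km
Law of sines in the satellite / Earth-center / ground-point triangle:
  sin(nadir)/R_E = sin(90 + el)/r  =>  cos(el) = (r/R_E)*sin(nadir)
cos(el) = (22807.6340 / 6371.0000) * sin(8.7 deg) = 0.5415008
el = arccos(0.5415008) = 57.2141 deg
(Earth-central angle = 90 - nadir - el = 24.0859 deg)

57.2141 degrees


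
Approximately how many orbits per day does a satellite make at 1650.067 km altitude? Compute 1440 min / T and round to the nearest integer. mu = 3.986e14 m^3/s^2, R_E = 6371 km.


r = 8.021067e+06 m
T = 2*pi*sqrt(r^3/mu) = 7149.2328 s = 119.1539 min
revs/day = 1440 / 119.1539 = 12.0852
Rounded: 12 revolutions per day

12 revolutions per day


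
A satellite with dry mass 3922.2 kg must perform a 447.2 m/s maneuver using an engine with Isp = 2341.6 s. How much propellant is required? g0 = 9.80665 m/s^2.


ve = Isp * g0 = 2341.6 * 9.80665 = 22963.251640 m/s
mass ratio = exp(dv/ve) = exp(447.2/22963.251640) = 1.01966546
m_prop = m_dry * (mr - 1) = 3922.2 * (1.01966546 - 1)
m_prop = 77.1319 kg

77.1319 kg


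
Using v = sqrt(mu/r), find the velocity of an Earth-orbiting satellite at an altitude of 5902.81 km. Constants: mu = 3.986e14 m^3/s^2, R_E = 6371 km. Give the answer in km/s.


r = R_E + alt = 6371.0 + 5902.81 = 12273.8100 km = 1.227381e+07 m
v = sqrt(mu/r) = sqrt(3.986e14 / 1.227381e+07) = 5698.7414 m/s = 5.6987 km/s

5.6987 km/s


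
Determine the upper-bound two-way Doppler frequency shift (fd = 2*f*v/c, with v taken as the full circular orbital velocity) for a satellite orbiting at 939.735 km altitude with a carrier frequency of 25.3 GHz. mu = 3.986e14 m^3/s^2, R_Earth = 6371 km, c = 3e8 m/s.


r = 7.310735e+06 m
v = sqrt(mu/r) = 7383.9394 m/s (worst-case radial velocity)
f = 25.3 GHz = 2.53e+10 Hz
fd = 2*f*v/c = 2*2.53e+10*7383.9394/3.0e+08
fd = 1.2454245e+06 Hz

1.2454e+06 Hz


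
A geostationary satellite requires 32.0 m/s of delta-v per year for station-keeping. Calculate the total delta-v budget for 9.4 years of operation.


dV = rate * years = 32.0 * 9.4
dV = 300.8000 m/s

300.8000 m/s


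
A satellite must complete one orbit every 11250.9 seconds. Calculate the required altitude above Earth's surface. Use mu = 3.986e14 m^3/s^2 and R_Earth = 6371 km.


T = 11250.9 s
r = (mu*T^2/(4*pi^2))^(1/3) = (3.986e14 * 11250.9^2 / (4*pi^2))^(1/3)
r = 1.0852189e+07 m = 10852.1893 km
alt = r - R_E = 10852.1893 - 6371 = 4481.1893 km

4481.1893 km


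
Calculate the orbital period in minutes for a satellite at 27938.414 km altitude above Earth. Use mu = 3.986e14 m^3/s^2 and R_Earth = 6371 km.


r = 34309.4140 km = 3.4309414e+07 m
T = 2*pi*sqrt(r^3/mu) = 2*pi*sqrt(4.0386843e+22 / 3.986e14)
T = 63245.7245 s = 1054.0954 min

1054.0954 minutes


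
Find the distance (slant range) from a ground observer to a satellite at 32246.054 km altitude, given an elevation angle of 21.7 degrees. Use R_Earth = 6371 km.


h = 32246.054 km, el = 21.7 deg
d = -R_E*sin(el) + sqrt((R_E*sin(el))^2 + 2*R_E*h + h^2)
d = -6371.0000*sin(0.3787364) + sqrt((6371.0000*0.3697468)^2 + 2*6371.0000*32246.054 + 32246.054^2)
d = 35805.0082 km

35805.0082 km


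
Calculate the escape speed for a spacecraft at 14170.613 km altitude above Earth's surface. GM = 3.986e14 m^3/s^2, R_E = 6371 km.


r = 6371.0 + 14170.613 = 20541.6130 km = 2.0541613e+07 m
v_esc = sqrt(2*mu/r) = sqrt(2*3.986e14 / 2.0541613e+07)
v_esc = 6229.6891 m/s = 6.2297 km/s

6.2297 km/s


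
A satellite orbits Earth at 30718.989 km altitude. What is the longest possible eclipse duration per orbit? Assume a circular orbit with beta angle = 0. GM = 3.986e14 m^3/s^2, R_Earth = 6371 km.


r = 37089.9890 km
T = 1184.8000 min
Eclipse fraction = arcsin(R_E/r)/pi = arcsin(6371.0000/37089.9890)/pi
= arcsin(0.1717714)/pi = 0.05494905
Eclipse duration = 0.05494905 * 1184.8000 = 65.1036 min

65.1036 minutes


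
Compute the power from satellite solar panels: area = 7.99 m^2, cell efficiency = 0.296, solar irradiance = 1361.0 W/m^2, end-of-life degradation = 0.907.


P = area * eta * S * degradation
P = 7.99 * 0.296 * 1361.0 * 0.907
P = 2919.4692 W

2919.4692 W


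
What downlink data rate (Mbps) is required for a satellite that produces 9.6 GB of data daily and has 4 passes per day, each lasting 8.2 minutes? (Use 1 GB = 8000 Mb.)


total contact time = 4 * 8.2 * 60 = 1968.0000 s
data = 9.6 GB = 76800.0000 Mb
rate = 76800.0000 / 1968.0000 = 39.0244 Mbps

39.0244 Mbps


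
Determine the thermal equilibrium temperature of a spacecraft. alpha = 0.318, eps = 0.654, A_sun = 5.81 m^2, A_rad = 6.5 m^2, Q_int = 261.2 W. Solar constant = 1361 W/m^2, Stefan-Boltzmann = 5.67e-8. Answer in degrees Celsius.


Numerator = alpha*S*A_sun + Q_int = 0.318*1361*5.81 + 261.2 = 2775.7564 W
Denominator = eps*sigma*A_rad = 0.654*5.67e-8*6.5 = 2.410317e-07 W/K^4
T^4 = 1.1516147e+10 K^4
T = 327.5871 K = 54.4371 C

54.4371 degrees Celsius


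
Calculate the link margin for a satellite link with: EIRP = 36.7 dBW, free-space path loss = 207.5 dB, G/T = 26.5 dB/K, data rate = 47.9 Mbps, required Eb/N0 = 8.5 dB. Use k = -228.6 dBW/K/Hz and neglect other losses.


C/N0 = EIRP - FSPL + G/T - k = 36.7 - 207.5 + 26.5 - (-228.6)
C/N0 = 84.3000 dB-Hz
R_b = 47.9 Mbps = 4.79e+07 bps -> 10*log10(R_b) = 76.8034 dB-Hz
Eb/N0 = C/N0 - 10*log10(R_b) = 84.3000 - 76.8034 = 7.4966 dB
Margin = Eb/N0 - Eb/N0_req = 7.4966 - 8.5 = -1.0034 dB (negative margin: link does not close)

-1.0034 dB


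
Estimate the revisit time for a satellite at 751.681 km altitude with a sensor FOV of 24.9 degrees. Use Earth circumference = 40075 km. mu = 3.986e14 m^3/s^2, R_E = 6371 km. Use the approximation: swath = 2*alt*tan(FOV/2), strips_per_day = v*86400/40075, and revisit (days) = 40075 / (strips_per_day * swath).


swath = 2*751.681*tan(0.2172935) = 331.9112 km
v = sqrt(mu/r) = 7480.7803 m/s = 7.4808 km/s
strips/day = v*86400/40075 = 7.4808*86400/40075 = 16.1282
coverage/day = strips * swath = 16.1282 * 331.9112 = 5353.1449 km
revisit = 40075 / 5353.1449 = 7.4863 days

7.4863 days


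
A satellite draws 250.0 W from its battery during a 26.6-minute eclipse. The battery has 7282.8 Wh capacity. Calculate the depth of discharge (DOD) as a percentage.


E_used = P * t / 60 = 250.0 * 26.6 / 60 = 110.8333 Wh
DOD = E_used / E_total * 100 = 110.8333 / 7282.8 * 100
DOD = 1.5219 %

1.5219 %


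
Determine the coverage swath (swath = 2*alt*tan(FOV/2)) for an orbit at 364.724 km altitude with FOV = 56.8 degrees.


FOV = 56.8 deg = 0.991347 rad
swath = 2 * alt * tan(FOV/2) = 2 * 364.724 * tan(0.4956735)
swath = 2 * 364.724 * 0.540698
swath = 394.4111 km

394.4111 km


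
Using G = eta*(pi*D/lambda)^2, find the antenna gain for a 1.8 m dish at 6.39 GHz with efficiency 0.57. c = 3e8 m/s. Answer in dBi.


lambda = c/f = 3e8 / 6.39e+09 = 0.04694836 m
G = eta*(pi*D/lambda)^2 = 0.57*(pi*1.8/0.04694836)^2
G = 8269.4917 (linear)
G = 10*log10(8269.4917) = 39.1748 dBi

39.1748 dBi


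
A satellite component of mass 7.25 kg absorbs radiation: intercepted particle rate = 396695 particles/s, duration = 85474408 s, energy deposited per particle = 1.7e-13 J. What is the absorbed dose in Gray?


Total energy deposited = rate * time * E_per
  = 396695 * 85474408 * 1.7e-13 = 5.7642 J
Dose = E_total / mass = 5.7642 / 7.25
Dose = 0.795067 Gy

0.7951 Gy


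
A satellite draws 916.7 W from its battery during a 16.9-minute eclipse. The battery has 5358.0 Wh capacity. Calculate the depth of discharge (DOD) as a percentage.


E_used = P * t / 60 = 916.7 * 16.9 / 60 = 258.2038 Wh
DOD = E_used / E_total * 100 = 258.2038 / 5358.0 * 100
DOD = 4.8190 %

4.8190 %


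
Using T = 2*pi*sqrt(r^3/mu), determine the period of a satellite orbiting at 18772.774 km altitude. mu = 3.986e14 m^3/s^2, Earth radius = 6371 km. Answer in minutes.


r = 25143.7740 km = 2.5143774e+07 m
T = 2*pi*sqrt(r^3/mu) = 2*pi*sqrt(1.589613e+22 / 3.986e14)
T = 39678.6528 s = 661.3109 min

661.3109 minutes


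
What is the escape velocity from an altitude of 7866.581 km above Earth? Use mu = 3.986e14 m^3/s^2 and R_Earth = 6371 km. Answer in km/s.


r = 6371.0 + 7866.581 = 14237.5810 km = 1.4237581e+07 m
v_esc = sqrt(2*mu/r) = sqrt(2*3.986e14 / 1.4237581e+07)
v_esc = 7482.8242 m/s = 7.4828 km/s

7.4828 km/s


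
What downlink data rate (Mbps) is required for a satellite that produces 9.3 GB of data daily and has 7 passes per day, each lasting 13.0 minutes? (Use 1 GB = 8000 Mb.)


total contact time = 7 * 13.0 * 60 = 5460.0000 s
data = 9.3 GB = 74400.0000 Mb
rate = 74400.0000 / 5460.0000 = 13.6264 Mbps

13.6264 Mbps


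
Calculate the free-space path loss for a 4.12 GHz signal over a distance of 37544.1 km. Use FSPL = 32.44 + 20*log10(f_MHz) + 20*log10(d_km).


f = 4.12 GHz = 4120.0000 MHz
d = 37544.1 km
FSPL = 32.44 + 20*log10(4120.0000) + 20*log10(37544.1)
FSPL = 32.44 + 72.2979 + 91.4908
FSPL = 196.2288 dB

196.2288 dB


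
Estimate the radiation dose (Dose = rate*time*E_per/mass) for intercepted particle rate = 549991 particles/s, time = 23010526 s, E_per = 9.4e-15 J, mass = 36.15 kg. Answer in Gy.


Total energy deposited = rate * time * E_per
  = 549991 * 23010526 * 9.4e-15 = 0.1189625 J
Dose = E_total / mass = 0.1189625 / 36.15
Dose = 0.003290801 Gy

0.0033 Gy


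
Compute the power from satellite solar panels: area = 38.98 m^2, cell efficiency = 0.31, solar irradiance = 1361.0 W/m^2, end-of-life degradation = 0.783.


P = area * eta * S * degradation
P = 38.98 * 0.31 * 1361.0 * 0.783
P = 12877.2586 W

12877.2586 W


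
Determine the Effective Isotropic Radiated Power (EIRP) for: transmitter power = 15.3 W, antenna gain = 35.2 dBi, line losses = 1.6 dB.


Pt = 15.3 W = 11.8469 dBW
EIRP = Pt_dBW + Gt - losses = 11.8469 + 35.2 - 1.6 = 45.4469 dBW

45.4469 dBW


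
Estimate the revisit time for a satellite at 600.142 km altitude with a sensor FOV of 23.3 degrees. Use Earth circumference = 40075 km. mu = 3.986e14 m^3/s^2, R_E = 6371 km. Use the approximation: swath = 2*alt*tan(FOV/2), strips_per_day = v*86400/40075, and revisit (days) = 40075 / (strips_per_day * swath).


swath = 2*600.142*tan(0.2033309) = 247.4747 km
v = sqrt(mu/r) = 7561.6519 m/s = 7.5617 km/s
strips/day = v*86400/40075 = 7.5617*86400/40075 = 16.3026
coverage/day = strips * swath = 16.3026 * 247.4747 = 4034.4812 km
revisit = 40075 / 4034.4812 = 9.9331 days

9.9331 days


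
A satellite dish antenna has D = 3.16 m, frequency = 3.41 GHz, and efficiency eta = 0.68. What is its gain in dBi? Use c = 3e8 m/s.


lambda = c/f = 3e8 / 3.41e+09 = 0.08797654 m
G = eta*(pi*D/lambda)^2 = 0.68*(pi*3.16/0.08797654)^2
G = 8658.6278 (linear)
G = 10*log10(8658.6278) = 39.3745 dBi

39.3745 dBi


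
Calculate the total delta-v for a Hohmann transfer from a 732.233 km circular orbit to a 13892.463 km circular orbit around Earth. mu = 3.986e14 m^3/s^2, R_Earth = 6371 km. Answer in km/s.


r1 = 7103.2330 km = 7.103233e+06 m
r2 = 20263.4630 km = 2.0263463e+07 m
dv1 = sqrt(mu/r1)*(sqrt(2*r2/(r1+r2)) - 1) = 1624.9218 m/s
dv2 = sqrt(mu/r2)*(1 - sqrt(2*r1/(r1+r2))) = 1239.6502 m/s
total dv = |dv1| + |dv2| = 1624.9218 + 1239.6502 = 2864.5720 m/s = 2.8646 km/s

2.8646 km/s


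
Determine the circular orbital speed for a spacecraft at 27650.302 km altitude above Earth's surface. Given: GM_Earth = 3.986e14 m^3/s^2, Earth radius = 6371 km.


r = R_E + alt = 6371.0 + 27650.302 = 34021.3020 km = 3.4021302e+07 m
v = sqrt(mu/r) = sqrt(3.986e14 / 3.4021302e+07) = 3422.8919 m/s = 3.4229 km/s

3.4229 km/s


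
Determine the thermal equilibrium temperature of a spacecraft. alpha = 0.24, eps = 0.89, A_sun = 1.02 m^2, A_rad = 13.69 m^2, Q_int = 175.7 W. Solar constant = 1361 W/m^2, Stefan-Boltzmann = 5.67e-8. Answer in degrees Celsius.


Numerator = alpha*S*A_sun + Q_int = 0.24*1361*1.02 + 175.7 = 508.8728 W
Denominator = eps*sigma*A_rad = 0.89*5.67e-8*13.69 = 6.9083847e-07 W/K^4
T^4 = 7.3660171e+08 K^4
T = 164.7435 K = -108.4065 C

-108.4065 degrees Celsius


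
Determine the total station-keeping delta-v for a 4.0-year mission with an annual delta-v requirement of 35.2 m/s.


dV = rate * years = 35.2 * 4.0
dV = 140.8000 m/s

140.8000 m/s


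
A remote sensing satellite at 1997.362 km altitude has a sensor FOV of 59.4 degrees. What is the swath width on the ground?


FOV = 59.4 deg = 1.0367 rad
swath = 2 * alt * tan(FOV/2) = 2 * 1997.362 * tan(0.5183628)
swath = 2 * 1997.362 * 0.5703899
swath = 2278.5503 km

2278.5503 km


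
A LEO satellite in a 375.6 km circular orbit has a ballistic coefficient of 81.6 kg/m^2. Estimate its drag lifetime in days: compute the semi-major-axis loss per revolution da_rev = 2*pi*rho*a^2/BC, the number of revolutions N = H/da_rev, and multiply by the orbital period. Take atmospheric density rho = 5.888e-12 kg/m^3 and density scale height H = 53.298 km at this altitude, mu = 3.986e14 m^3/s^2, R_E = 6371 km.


a = R_E + alt = 6746.6000 km = 6.7466e+06 m
da_rev = 2*pi*rho*a^2/BC = 2*pi*5.888e-12*(6.7466e+06)^2/81.6 = 20.636091 m per revolution
N = H/da_rev = 53298.0000 m / 20.636091 m = 2582.7566 revolutions
P = 2*pi*sqrt(a^3/mu) = 5514.9130 s
lifetime = N*P = 2582.7566 * 5514.9130 = 1.4243678e+07 s = 164.8574 days

164.8574 days


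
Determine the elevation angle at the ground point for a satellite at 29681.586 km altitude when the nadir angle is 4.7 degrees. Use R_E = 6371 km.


r = R_E + alt = 36052.5860 km
Law of sines in the satellite / Earth-center / ground-point triangle:
  sin(nadir)/R_E = sin(90 + el)/r  =>  cos(el) = (r/R_E)*sin(nadir)
cos(el) = (36052.5860 / 6371.0000) * sin(4.7 deg) = 0.4636784
el = arccos(0.4636784) = 62.3753 deg
(Earth-central angle = 90 - nadir - el = 22.9247 deg)

62.3753 degrees


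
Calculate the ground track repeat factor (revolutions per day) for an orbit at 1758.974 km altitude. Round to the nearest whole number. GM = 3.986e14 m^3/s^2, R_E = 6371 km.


r = 8.129974e+06 m
T = 2*pi*sqrt(r^3/mu) = 7295.3302 s = 121.5888 min
revs/day = 1440 / 121.5888 = 11.8432
Rounded: 12 revolutions per day

12 revolutions per day


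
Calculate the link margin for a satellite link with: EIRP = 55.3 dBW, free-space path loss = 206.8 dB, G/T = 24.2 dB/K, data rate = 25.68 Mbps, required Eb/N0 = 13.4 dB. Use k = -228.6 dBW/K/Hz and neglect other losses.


C/N0 = EIRP - FSPL + G/T - k = 55.3 - 206.8 + 24.2 - (-228.6)
C/N0 = 101.3000 dB-Hz
R_b = 25.68 Mbps = 2.568e+07 bps -> 10*log10(R_b) = 74.0960 dB-Hz
Eb/N0 = C/N0 - 10*log10(R_b) = 101.3000 - 74.0960 = 27.2040 dB
Margin = Eb/N0 - Eb/N0_req = 27.2040 - 13.4 = 13.8040 dB (link closes)

13.8040 dB


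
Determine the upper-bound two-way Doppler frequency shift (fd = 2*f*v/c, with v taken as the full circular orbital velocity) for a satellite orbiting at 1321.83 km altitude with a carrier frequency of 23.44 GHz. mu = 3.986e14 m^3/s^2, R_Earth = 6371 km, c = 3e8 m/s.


r = 7.69283e+06 m
v = sqrt(mu/r) = 7198.2277 m/s (worst-case radial velocity)
f = 23.44 GHz = 2.344e+10 Hz
fd = 2*f*v/c = 2*2.344e+10*7198.2277/3.0e+08
fd = 1.124843e+06 Hz

1.1248e+06 Hz


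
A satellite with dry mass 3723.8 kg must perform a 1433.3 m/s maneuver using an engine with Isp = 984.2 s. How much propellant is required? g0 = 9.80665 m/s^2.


ve = Isp * g0 = 984.2 * 9.80665 = 9651.704930 m/s
mass ratio = exp(dv/ve) = exp(1433.3/9651.704930) = 1.16009542
m_prop = m_dry * (mr - 1) = 3723.8 * (1.16009542 - 1)
m_prop = 596.1633 kg

596.1633 kg


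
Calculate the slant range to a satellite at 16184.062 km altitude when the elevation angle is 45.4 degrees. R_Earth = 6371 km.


h = 16184.062 km, el = 45.4 deg
d = -R_E*sin(el) + sqrt((R_E*sin(el))^2 + 2*R_E*h + h^2)
d = -6371.0000*sin(0.7923795) + sqrt((6371.0000*0.712026)^2 + 2*6371.0000*16184.062 + 16184.062^2)
d = 17570.6801 km

17570.6801 km


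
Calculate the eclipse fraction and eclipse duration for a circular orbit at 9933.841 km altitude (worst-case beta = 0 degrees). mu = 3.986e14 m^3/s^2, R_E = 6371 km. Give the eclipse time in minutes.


r = 16304.8410 km
T = 345.3304 min
Eclipse fraction = arcsin(R_E/r)/pi = arcsin(6371.0000/16304.8410)/pi
= arcsin(0.3907428)/pi = 0.1277818
Eclipse duration = 0.1277818 * 345.3304 = 44.1270 min

44.1270 minutes


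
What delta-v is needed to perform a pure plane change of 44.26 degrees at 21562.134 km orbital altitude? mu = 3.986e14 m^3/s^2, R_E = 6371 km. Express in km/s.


r = 27933.1340 km = 2.7933134e+07 m
V = sqrt(mu/r) = 3777.5378 m/s
di = 44.26 deg = 0.7724827 rad
dV = 2*V*sin(di/2) = 2*3777.5378*sin(0.3862414)
dV = 2846.0675 m/s = 2.8461 km/s

2.8461 km/s


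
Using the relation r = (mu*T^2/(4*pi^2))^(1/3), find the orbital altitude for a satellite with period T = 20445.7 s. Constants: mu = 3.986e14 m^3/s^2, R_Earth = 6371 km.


T = 20445.7 s
r = (mu*T^2/(4*pi^2))^(1/3) = (3.986e14 * 20445.7^2 / (4*pi^2))^(1/3)
r = 1.6160713e+07 m = 16160.7127 km
alt = r - R_E = 16160.7127 - 6371 = 9789.7127 km

9789.7127 km


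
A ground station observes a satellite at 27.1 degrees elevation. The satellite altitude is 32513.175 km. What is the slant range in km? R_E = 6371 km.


h = 32513.175 km, el = 27.1 deg
d = -R_E*sin(el) + sqrt((R_E*sin(el))^2 + 2*R_E*h + h^2)
d = -6371.0000*sin(0.4729842) + sqrt((6371.0000*0.4555449)^2 + 2*6371.0000*32513.175 + 32513.175^2)
d = 35566.0563 km

35566.0563 km


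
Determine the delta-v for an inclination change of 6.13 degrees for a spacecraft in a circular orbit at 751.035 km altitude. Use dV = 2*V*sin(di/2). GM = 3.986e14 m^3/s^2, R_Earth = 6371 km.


r = 7122.0350 km = 7.122035e+06 m
V = sqrt(mu/r) = 7481.1196 m/s
di = 6.13 deg = 0.1069887 rad
dV = 2*V*sin(di/2) = 2*7481.1196*sin(0.05349434)
dV = 800.0134 m/s = 0.8000134 km/s

0.8000 km/s


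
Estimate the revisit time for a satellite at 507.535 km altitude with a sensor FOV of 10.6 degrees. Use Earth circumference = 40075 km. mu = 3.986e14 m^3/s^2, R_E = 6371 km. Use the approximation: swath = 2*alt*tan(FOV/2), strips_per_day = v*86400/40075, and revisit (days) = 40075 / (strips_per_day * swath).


swath = 2*507.535*tan(0.09250245) = 94.1652 km
v = sqrt(mu/r) = 7612.3837 m/s = 7.6124 km/s
strips/day = v*86400/40075 = 7.6124*86400/40075 = 16.4120
coverage/day = strips * swath = 16.4120 * 94.1652 = 1545.4370 km
revisit = 40075 / 1545.4370 = 25.9312 days

25.9312 days


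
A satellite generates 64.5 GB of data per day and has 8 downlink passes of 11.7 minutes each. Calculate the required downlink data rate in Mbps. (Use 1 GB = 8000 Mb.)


total contact time = 8 * 11.7 * 60 = 5616.0000 s
data = 64.5 GB = 516000.0000 Mb
rate = 516000.0000 / 5616.0000 = 91.8803 Mbps

91.8803 Mbps
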